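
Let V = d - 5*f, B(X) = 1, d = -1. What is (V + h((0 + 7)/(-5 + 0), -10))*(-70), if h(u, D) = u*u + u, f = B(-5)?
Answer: 1904/5 ≈ 380.80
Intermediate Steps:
f = 1
h(u, D) = u + u**2 (h(u, D) = u**2 + u = u + u**2)
V = -6 (V = -1 - 5*1 = -1 - 5 = -6)
(V + h((0 + 7)/(-5 + 0), -10))*(-70) = (-6 + ((0 + 7)/(-5 + 0))*(1 + (0 + 7)/(-5 + 0)))*(-70) = (-6 + (7/(-5))*(1 + 7/(-5)))*(-70) = (-6 + (7*(-1/5))*(1 + 7*(-1/5)))*(-70) = (-6 - 7*(1 - 7/5)/5)*(-70) = (-6 - 7/5*(-2/5))*(-70) = (-6 + 14/25)*(-70) = -136/25*(-70) = 1904/5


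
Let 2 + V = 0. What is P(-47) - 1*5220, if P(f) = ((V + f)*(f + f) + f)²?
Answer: 20779261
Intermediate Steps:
V = -2 (V = -2 + 0 = -2)
P(f) = (f + 2*f*(-2 + f))² (P(f) = ((-2 + f)*(f + f) + f)² = ((-2 + f)*(2*f) + f)² = (2*f*(-2 + f) + f)² = (f + 2*f*(-2 + f))²)
P(-47) - 1*5220 = (-47)²*(-3 + 2*(-47))² - 1*5220 = 2209*(-3 - 94)² - 5220 = 2209*(-97)² - 5220 = 2209*9409 - 5220 = 20784481 - 5220 = 20779261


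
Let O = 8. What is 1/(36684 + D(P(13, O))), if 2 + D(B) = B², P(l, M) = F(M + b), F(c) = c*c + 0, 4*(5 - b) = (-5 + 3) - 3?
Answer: 256/19946593 ≈ 1.2834e-5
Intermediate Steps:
b = 25/4 (b = 5 - ((-5 + 3) - 3)/4 = 5 - (-2 - 3)/4 = 5 - ¼*(-5) = 5 + 5/4 = 25/4 ≈ 6.2500)
F(c) = c² (F(c) = c² + 0 = c²)
P(l, M) = (25/4 + M)² (P(l, M) = (M + 25/4)² = (25/4 + M)²)
D(B) = -2 + B²
1/(36684 + D(P(13, O))) = 1/(36684 + (-2 + ((25 + 4*8)²/16)²)) = 1/(36684 + (-2 + ((25 + 32)²/16)²)) = 1/(36684 + (-2 + ((1/16)*57²)²)) = 1/(36684 + (-2 + ((1/16)*3249)²)) = 1/(36684 + (-2 + (3249/16)²)) = 1/(36684 + (-2 + 10556001/256)) = 1/(36684 + 10555489/256) = 1/(19946593/256) = 256/19946593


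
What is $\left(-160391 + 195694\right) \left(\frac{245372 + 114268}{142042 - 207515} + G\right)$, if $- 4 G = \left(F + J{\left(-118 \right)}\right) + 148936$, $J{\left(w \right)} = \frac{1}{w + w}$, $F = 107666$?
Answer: $- \frac{139985506095076129}{61806512} \approx -2.2649 \cdot 10^{9}$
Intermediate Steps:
$J{\left(w \right)} = \frac{1}{2 w}$
$G = - \frac{60558071}{944}$ ($G = - \frac{\left(107666 + \frac{1}{2 \left(-118\right)}\right) + 148936}{4} = - \frac{\left(107666 + \frac{1}{2} \left(- \frac{1}{118}\right)\right) + 148936}{4} = - \frac{\left(107666 - \frac{1}{236}\right) + 148936}{4} = - \frac{\frac{25409175}{236} + 148936}{4} = \left(- \frac{1}{4}\right) \frac{60558071}{236} = - \frac{60558071}{944} \approx -64151.0$)
$\left(-160391 + 195694\right) \left(\frac{245372 + 114268}{142042 - 207515} + G\right) = \left(-160391 + 195694\right) \left(\frac{245372 + 114268}{142042 - 207515} - \frac{60558071}{944}\right) = 35303 \left(\frac{359640}{-65473} - \frac{60558071}{944}\right) = 35303 \left(359640 \left(- \frac{1}{65473}\right) - \frac{60558071}{944}\right) = 35303 \left(- \frac{359640}{65473} - \frac{60558071}{944}\right) = 35303 \left(- \frac{3965258082743}{61806512}\right) = - \frac{139985506095076129}{61806512}$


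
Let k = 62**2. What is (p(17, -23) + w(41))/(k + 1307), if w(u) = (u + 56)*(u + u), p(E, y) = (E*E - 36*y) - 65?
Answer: 3002/1717 ≈ 1.7484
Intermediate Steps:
p(E, y) = -65 + E**2 - 36*y (p(E, y) = (E**2 - 36*y) - 65 = -65 + E**2 - 36*y)
w(u) = 2*u*(56 + u) (w(u) = (56 + u)*(2*u) = 2*u*(56 + u))
k = 3844
(p(17, -23) + w(41))/(k + 1307) = ((-65 + 17**2 - 36*(-23)) + 2*41*(56 + 41))/(3844 + 1307) = ((-65 + 289 + 828) + 2*41*97)/5151 = (1052 + 7954)*(1/5151) = 9006*(1/5151) = 3002/1717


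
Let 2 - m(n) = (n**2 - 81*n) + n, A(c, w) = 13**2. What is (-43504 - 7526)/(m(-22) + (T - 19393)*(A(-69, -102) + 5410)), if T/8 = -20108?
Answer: 10206/201131209 ≈ 5.0743e-5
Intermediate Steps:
T = -160864 (T = 8*(-20108) = -160864)
A(c, w) = 169
m(n) = 2 - n**2 + 80*n (m(n) = 2 - ((n**2 - 81*n) + n) = 2 - (n**2 - 80*n) = 2 + (-n**2 + 80*n) = 2 - n**2 + 80*n)
(-43504 - 7526)/(m(-22) + (T - 19393)*(A(-69, -102) + 5410)) = (-43504 - 7526)/((2 - 1*(-22)**2 + 80*(-22)) + (-160864 - 19393)*(169 + 5410)) = -51030/((2 - 1*484 - 1760) - 180257*5579) = -51030/((2 - 484 - 1760) - 1005653803) = -51030/(-2242 - 1005653803) = -51030/(-1005656045) = -51030*(-1/1005656045) = 10206/201131209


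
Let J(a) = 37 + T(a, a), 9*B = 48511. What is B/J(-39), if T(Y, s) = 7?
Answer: 48511/396 ≈ 122.50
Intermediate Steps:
B = 48511/9 (B = (⅑)*48511 = 48511/9 ≈ 5390.1)
J(a) = 44 (J(a) = 37 + 7 = 44)
B/J(-39) = (48511/9)/44 = (48511/9)*(1/44) = 48511/396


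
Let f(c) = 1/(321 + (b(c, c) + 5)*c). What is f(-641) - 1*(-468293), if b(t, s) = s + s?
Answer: 383474835255/818878 ≈ 4.6829e+5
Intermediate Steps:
b(t, s) = 2*s
f(c) = 1/(321 + c*(5 + 2*c)) (f(c) = 1/(321 + (2*c + 5)*c) = 1/(321 + (5 + 2*c)*c) = 1/(321 + c*(5 + 2*c)))
f(-641) - 1*(-468293) = 1/(321 + 2*(-641)² + 5*(-641)) - 1*(-468293) = 1/(321 + 2*410881 - 3205) + 468293 = 1/(321 + 821762 - 3205) + 468293 = 1/818878 + 468293 = 383474835255/818878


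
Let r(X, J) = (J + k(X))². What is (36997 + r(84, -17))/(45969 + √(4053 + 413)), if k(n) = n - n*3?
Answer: 42519534/27443435 - 71222*√4466/2113144495 ≈ 1.5471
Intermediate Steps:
k(n) = -2*n (k(n) = n - 3*n = -2*n)
r(X, J) = (J - 2*X)²
(36997 + r(84, -17))/(45969 + √(4053 + 413)) = (36997 + (-17 - 2*84)²)/(45969 + √(4053 + 413)) = (36997 + (-17 - 168)²)/(45969 + √4466) = (36997 + (-185)²)/(45969 + √4466) = (36997 + 34225)/(45969 + √4466) = 71222/(45969 + √4466)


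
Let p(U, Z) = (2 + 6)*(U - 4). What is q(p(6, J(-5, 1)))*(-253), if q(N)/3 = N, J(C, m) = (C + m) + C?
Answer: -12144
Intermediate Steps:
J(C, m) = m + 2*C
p(U, Z) = -32 + 8*U (p(U, Z) = 8*(-4 + U) = -32 + 8*U)
q(N) = 3*N
q(p(6, J(-5, 1)))*(-253) = (3*(-32 + 8*6))*(-253) = (3*(-32 + 48))*(-253) = (3*16)*(-253) = 48*(-253) = -12144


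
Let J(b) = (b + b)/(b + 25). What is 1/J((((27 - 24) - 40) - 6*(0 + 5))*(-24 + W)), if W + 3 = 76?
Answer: 1629/3283 ≈ 0.49619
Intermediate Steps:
W = 73 (W = -3 + 76 = 73)
J(b) = 2*b/(25 + b) (J(b) = (2*b)/(25 + b) = 2*b/(25 + b))
1/J((((27 - 24) - 40) - 6*(0 + 5))*(-24 + W)) = 1/(2*((((27 - 24) - 40) - 6*(0 + 5))*(-24 + 73))/(25 + (((27 - 24) - 40) - 6*(0 + 5))*(-24 + 73))) = 1/(2*(((3 - 40) - 6*5)*49)/(25 + ((3 - 40) - 6*5)*49)) = 1/(2*((-37 - 30)*49)/(25 + (-37 - 30)*49)) = 1/(2*(-67*49)/(25 - 67*49)) = 1/(2*(-3283)/(25 - 3283)) = 1/(2*(-3283)/(-3258)) = 1/(2*(-3283)*(-1/3258)) = 1/(3283/1629) = 1629/3283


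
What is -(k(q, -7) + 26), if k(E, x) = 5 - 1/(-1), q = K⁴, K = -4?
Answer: -32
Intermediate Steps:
q = 256 (q = (-4)⁴ = 256)
k(E, x) = 6 (k(E, x) = 5 - 1*(-1) = 5 + 1 = 6)
-(k(q, -7) + 26) = -(6 + 26) = -1*32 = -32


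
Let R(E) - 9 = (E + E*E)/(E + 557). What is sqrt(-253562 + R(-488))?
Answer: I*sqrt(1190767569)/69 ≈ 500.11*I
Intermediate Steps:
R(E) = 9 + (E + E**2)/(557 + E) (R(E) = 9 + (E + E*E)/(E + 557) = 9 + (E + E**2)/(557 + E))
sqrt(-253562 + R(-488)) = sqrt(-253562 + (5013 + (-488)**2 + 10*(-488))/(557 - 488)) = sqrt(-253562 + (5013 + 238144 - 4880)/69) = sqrt(-253562 + (1/69)*238277) = sqrt(-253562 + 238277/69) = sqrt(-17257501/69) = I*sqrt(1190767569)/69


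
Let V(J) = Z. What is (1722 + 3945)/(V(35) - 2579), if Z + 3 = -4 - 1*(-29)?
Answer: -5667/2557 ≈ -2.2163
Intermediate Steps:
Z = 22 (Z = -3 + (-4 - 1*(-29)) = -3 + (-4 + 29) = -3 + 25 = 22)
V(J) = 22
(1722 + 3945)/(V(35) - 2579) = (1722 + 3945)/(22 - 2579) = 5667/(-2557) = 5667*(-1/2557) = -5667/2557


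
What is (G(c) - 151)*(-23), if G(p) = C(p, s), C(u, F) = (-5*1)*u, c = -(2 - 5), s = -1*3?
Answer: 3818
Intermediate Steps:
s = -3
c = 3 (c = -1*(-3) = 3)
C(u, F) = -5*u
G(p) = -5*p
(G(c) - 151)*(-23) = (-5*3 - 151)*(-23) = (-15 - 151)*(-23) = -166*(-23) = 3818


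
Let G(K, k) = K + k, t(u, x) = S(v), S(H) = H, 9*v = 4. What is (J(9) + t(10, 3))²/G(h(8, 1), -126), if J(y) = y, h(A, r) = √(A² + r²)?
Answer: -101150/142299 - 7225*√65/1280691 ≈ -0.75631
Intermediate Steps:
v = 4/9 (v = (⅑)*4 = 4/9 ≈ 0.44444)
t(u, x) = 4/9
(J(9) + t(10, 3))²/G(h(8, 1), -126) = (9 + 4/9)²/(√(8² + 1²) - 126) = (85/9)²/(√(64 + 1) - 126) = 7225/(81*(√65 - 126)) = 7225/(81*(-126 + √65))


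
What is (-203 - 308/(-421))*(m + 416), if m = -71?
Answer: -29378475/421 ≈ -69783.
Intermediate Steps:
(-203 - 308/(-421))*(m + 416) = (-203 - 308/(-421))*(-71 + 416) = (-203 - 308*(-1/421))*345 = (-203 + 308/421)*345 = -85155/421*345 = -29378475/421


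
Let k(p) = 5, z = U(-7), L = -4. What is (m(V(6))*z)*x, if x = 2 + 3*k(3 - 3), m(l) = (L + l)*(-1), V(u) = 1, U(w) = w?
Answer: -357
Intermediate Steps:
z = -7
m(l) = 4 - l (m(l) = (-4 + l)*(-1) = 4 - l)
x = 17 (x = 2 + 3*5 = 2 + 15 = 17)
(m(V(6))*z)*x = ((4 - 1*1)*(-7))*17 = ((4 - 1)*(-7))*17 = (3*(-7))*17 = -21*17 = -357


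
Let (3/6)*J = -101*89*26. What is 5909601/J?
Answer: -5909601/467428 ≈ -12.643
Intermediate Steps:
J = -467428 (J = 2*(-101*89*26) = 2*(-8989*26) = 2*(-233714) = -467428)
5909601/J = 5909601/(-467428) = 5909601*(-1/467428) = -5909601/467428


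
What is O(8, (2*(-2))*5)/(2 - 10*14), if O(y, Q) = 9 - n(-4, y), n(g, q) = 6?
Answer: -1/46 ≈ -0.021739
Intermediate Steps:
O(y, Q) = 3 (O(y, Q) = 9 - 1*6 = 9 - 6 = 3)
O(8, (2*(-2))*5)/(2 - 10*14) = 3/(2 - 10*14) = 3/(2 - 140) = 3/(-138) = 3*(-1/138) = -1/46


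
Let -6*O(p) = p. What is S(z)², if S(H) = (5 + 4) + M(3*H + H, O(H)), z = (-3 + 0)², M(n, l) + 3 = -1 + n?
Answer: 1681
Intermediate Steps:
O(p) = -p/6
M(n, l) = -4 + n (M(n, l) = -3 + (-1 + n) = -4 + n)
z = 9 (z = (-3)² = 9)
S(H) = 5 + 4*H (S(H) = (5 + 4) + (-4 + (3*H + H)) = 9 + (-4 + 4*H) = 5 + 4*H)
S(z)² = (5 + 4*9)² = (5 + 36)² = 41² = 1681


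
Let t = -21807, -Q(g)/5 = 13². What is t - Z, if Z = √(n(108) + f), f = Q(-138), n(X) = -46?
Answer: -21807 - 9*I*√11 ≈ -21807.0 - 29.85*I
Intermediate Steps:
Q(g) = -845 (Q(g) = -5*13² = -5*169 = -845)
f = -845
Z = 9*I*√11 (Z = √(-46 - 845) = √(-891) = 9*I*√11 ≈ 29.85*I)
t - Z = -21807 - 9*I*√11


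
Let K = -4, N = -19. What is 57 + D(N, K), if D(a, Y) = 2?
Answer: 59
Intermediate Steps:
57 + D(N, K) = 57 + 2 = 59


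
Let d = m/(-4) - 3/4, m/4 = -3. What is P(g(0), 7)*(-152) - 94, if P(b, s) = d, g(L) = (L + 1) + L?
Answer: -436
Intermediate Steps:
m = -12 (m = 4*(-3) = -12)
g(L) = 1 + 2*L (g(L) = (1 + L) + L = 1 + 2*L)
d = 9/4 (d = -12/(-4) - 3/4 = -12*(-¼) - 3*¼ = 3 - ¾ = 9/4 ≈ 2.2500)
P(b, s) = 9/4
P(g(0), 7)*(-152) - 94 = (9/4)*(-152) - 94 = -342 - 94 = -436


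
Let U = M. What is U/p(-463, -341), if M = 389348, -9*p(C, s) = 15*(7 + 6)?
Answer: -1168044/65 ≈ -17970.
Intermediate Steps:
p(C, s) = -65/3 (p(C, s) = -5*(7 + 6)/3 = -5*13/3 = -⅑*195 = -65/3)
U = 389348
U/p(-463, -341) = 389348/(-65/3) = 389348*(-3/65) = -1168044/65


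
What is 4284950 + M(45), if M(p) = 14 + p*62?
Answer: 4287754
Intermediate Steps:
M(p) = 14 + 62*p
4284950 + M(45) = 4284950 + (14 + 62*45) = 4284950 + (14 + 2790) = 4284950 + 2804 = 4287754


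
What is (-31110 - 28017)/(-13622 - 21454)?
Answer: 19709/11692 ≈ 1.6857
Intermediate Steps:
(-31110 - 28017)/(-13622 - 21454) = -59127/(-35076) = -59127*(-1/35076) = 19709/11692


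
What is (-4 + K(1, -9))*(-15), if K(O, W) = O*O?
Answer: 45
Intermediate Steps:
K(O, W) = O²
(-4 + K(1, -9))*(-15) = (-4 + 1²)*(-15) = (-4 + 1)*(-15) = -3*(-15) = 45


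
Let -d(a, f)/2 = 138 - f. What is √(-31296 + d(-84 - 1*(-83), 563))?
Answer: I*√30446 ≈ 174.49*I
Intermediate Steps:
d(a, f) = -276 + 2*f (d(a, f) = -2*(138 - f) = -276 + 2*f)
√(-31296 + d(-84 - 1*(-83), 563)) = √(-31296 + (-276 + 2*563)) = √(-31296 + (-276 + 1126)) = √(-31296 + 850) = √(-30446) = I*√30446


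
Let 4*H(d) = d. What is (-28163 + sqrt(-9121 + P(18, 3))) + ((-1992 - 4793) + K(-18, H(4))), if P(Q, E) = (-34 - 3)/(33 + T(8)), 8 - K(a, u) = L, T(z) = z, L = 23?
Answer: -34963 + I*sqrt(15333918)/41 ≈ -34963.0 + 95.509*I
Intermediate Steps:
H(d) = d/4
K(a, u) = -15 (K(a, u) = 8 - 1*23 = 8 - 23 = -15)
P(Q, E) = -37/41 (P(Q, E) = (-34 - 3)/(33 + 8) = -37/41)
(-28163 + sqrt(-9121 + P(18, 3))) + ((-1992 - 4793) + K(-18, H(4))) = (-28163 + sqrt(-9121 - 37/41)) + ((-1992 - 4793) - 15) = (-28163 + sqrt(-373998/41)) + (-6785 - 15) = (-28163 + I*sqrt(15333918)/41) - 6800 = -34963 + I*sqrt(15333918)/41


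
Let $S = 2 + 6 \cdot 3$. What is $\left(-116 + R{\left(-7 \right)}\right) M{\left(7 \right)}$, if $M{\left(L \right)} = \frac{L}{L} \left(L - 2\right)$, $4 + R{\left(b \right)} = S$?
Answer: $-500$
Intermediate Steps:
$S = 20$ ($S = 2 + 18 = 20$)
$R{\left(b \right)} = 16$ ($R{\left(b \right)} = -4 + 20 = 16$)
$M{\left(L \right)} = -2 + L$ ($M{\left(L \right)} = 1 \left(-2 + L\right) = -2 + L$)
$\left(-116 + R{\left(-7 \right)}\right) M{\left(7 \right)} = \left(-116 + 16\right) \left(-2 + 7\right) = \left(-100\right) 5 = -500$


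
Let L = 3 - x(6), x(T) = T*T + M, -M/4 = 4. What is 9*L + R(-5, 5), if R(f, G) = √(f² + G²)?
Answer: -153 + 5*√2 ≈ -145.93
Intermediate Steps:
M = -16 (M = -4*4 = -16)
R(f, G) = √(G² + f²)
x(T) = -16 + T² (x(T) = T*T - 16 = T² - 16 = -16 + T²)
L = -17 (L = 3 - (-16 + 6²) = 3 - (-16 + 36) = 3 - 1*20 = 3 - 20 = -17)
9*L + R(-5, 5) = 9*(-17) + √(5² + (-5)²) = -153 + √(25 + 25) = -153 + √50 = -153 + 5*√2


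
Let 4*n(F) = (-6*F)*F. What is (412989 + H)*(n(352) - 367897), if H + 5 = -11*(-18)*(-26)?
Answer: -225840408508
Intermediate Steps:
H = -5153 (H = -5 - 11*(-18)*(-26) = -5 + 198*(-26) = -5 - 5148 = -5153)
n(F) = -3*F²/2 (n(F) = ((-6*F)*F)/4 = (-6*F²)/4 = -3*F²/2)
(412989 + H)*(n(352) - 367897) = (412989 - 5153)*(-3/2*352² - 367897) = 407836*(-3/2*123904 - 367897) = 407836*(-185856 - 367897) = 407836*(-553753) = -225840408508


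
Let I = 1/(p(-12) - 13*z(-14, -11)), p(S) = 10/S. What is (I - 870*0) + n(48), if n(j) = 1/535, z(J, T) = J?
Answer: 4297/581545 ≈ 0.0073889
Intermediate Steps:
n(j) = 1/535
I = 6/1087 (I = 1/(10/(-12) - 13*(-14)) = 1/(10*(-1/12) + 182) = 1/(-⅚ + 182) = 1/(1087/6) = 6/1087 ≈ 0.0055198)
(I - 870*0) + n(48) = (6/1087 - 870*0) + 1/535 = (6/1087 + 0) + 1/535 = 6/1087 + 1/535 = 4297/581545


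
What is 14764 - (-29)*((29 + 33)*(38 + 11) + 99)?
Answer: 105737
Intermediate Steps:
14764 - (-29)*((29 + 33)*(38 + 11) + 99) = 14764 - (-29)*(62*49 + 99) = 14764 - (-29)*(3038 + 99) = 14764 - (-29)*3137 = 14764 - 1*(-90973) = 14764 + 90973 = 105737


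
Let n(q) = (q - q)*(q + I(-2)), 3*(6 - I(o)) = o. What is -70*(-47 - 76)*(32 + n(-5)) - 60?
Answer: 275460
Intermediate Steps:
I(o) = 6 - o/3
n(q) = 0 (n(q) = (q - q)*(q + (6 - ⅓*(-2))) = 0*(q + (6 + ⅔)) = 0*(q + 20/3) = 0*(20/3 + q) = 0)
-70*(-47 - 76)*(32 + n(-5)) - 60 = -70*(-47 - 76)*(32 + 0) - 60 = -(-8610)*32 - 60 = -70*(-3936) - 60 = 275520 - 60 = 275460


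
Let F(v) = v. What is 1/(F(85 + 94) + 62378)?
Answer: 1/62557 ≈ 1.5985e-5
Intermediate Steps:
1/(F(85 + 94) + 62378) = 1/((85 + 94) + 62378) = 1/(179 + 62378) = 1/62557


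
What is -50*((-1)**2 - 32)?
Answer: 1550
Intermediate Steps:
-50*((-1)**2 - 32) = -50*(1 - 32) = -50*(-31) = 1550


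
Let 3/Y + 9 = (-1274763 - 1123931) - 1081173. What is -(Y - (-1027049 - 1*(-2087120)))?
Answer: 3688915631199/3479876 ≈ 1.0601e+6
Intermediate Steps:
Y = -3/3479876 (Y = 3/(-9 + ((-1274763 - 1123931) - 1081173)) = 3/(-9 + (-2398694 - 1081173)) = 3/(-9 - 3479867) = 3/(-3479876) = 3*(-1/3479876) = -3/3479876 ≈ -8.6210e-7)
-(Y - (-1027049 - 1*(-2087120))) = -(-3/3479876 - (-1027049 - 1*(-2087120))) = -(-3/3479876 - (-1027049 + 2087120)) = -(-3/3479876 - 1*1060071) = -(-3/3479876 - 1060071) = -1*(-3688915631199/3479876) = 3688915631199/3479876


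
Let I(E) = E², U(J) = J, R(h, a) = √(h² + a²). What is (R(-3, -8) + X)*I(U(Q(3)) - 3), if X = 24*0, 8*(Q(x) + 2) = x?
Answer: 1369*√73/64 ≈ 182.76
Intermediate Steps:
R(h, a) = √(a² + h²)
Q(x) = -2 + x/8
X = 0
(R(-3, -8) + X)*I(U(Q(3)) - 3) = (√((-8)² + (-3)²) + 0)*((-2 + (⅛)*3) - 3)² = (√(64 + 9) + 0)*((-2 + 3/8) - 3)² = (√73 + 0)*(-13/8 - 3)² = √73*(-37/8)² = √73*(1369/64) = 1369*√73/64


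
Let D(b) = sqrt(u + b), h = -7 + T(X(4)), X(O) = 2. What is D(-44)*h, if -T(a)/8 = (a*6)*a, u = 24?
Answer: -398*I*sqrt(5) ≈ -889.96*I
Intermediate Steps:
T(a) = -48*a**2 (T(a) = -8*a*6*a = -8*6*a*a = -48*a**2)
h = -199 (h = -7 - 48*2**2 = -7 - 48*4 = -7 - 192 = -199)
D(b) = sqrt(24 + b)
D(-44)*h = sqrt(24 - 44)*(-199) = sqrt(-20)*(-199) = (2*I*sqrt(5))*(-199) = -398*I*sqrt(5)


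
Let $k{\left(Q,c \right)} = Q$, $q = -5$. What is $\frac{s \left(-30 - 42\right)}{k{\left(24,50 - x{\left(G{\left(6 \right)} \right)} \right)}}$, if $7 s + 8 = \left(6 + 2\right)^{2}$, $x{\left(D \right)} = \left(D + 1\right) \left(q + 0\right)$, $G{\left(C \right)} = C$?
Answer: $-24$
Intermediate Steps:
$x{\left(D \right)} = -5 - 5 D$ ($x{\left(D \right)} = \left(D + 1\right) \left(-5 + 0\right) = \left(1 + D\right) \left(-5\right) = -5 - 5 D$)
$s = 8$ ($s = - \frac{8}{7} + \frac{\left(6 + 2\right)^{2}}{7} = - \frac{8}{7} + \frac{8^{2}}{7} = - \frac{8}{7} + \frac{1}{7} \cdot 64 = - \frac{8}{7} + \frac{64}{7} = 8$)
$\frac{s \left(-30 - 42\right)}{k{\left(24,50 - x{\left(G{\left(6 \right)} \right)} \right)}} = \frac{8 \left(-30 - 42\right)}{24} = 8 \left(-72\right) \frac{1}{24} = \left(-576\right) \frac{1}{24} = -24$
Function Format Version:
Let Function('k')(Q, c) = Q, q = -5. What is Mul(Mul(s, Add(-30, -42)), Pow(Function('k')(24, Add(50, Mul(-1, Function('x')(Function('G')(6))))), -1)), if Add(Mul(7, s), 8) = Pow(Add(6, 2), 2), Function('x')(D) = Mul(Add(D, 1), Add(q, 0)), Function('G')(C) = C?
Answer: -24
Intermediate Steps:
Function('x')(D) = Add(-5, Mul(-5, D)) (Function('x')(D) = Mul(Add(D, 1), Add(-5, 0)) = Mul(Add(1, D), -5) = Add(-5, Mul(-5, D)))
s = 8 (s = Add(Rational(-8, 7), Mul(Rational(1, 7), Pow(Add(6, 2), 2))) = Add(Rational(-8, 7), Mul(Rational(1, 7), Pow(8, 2))) = Add(Rational(-8, 7), Mul(Rational(1, 7), 64)) = Add(Rational(-8, 7), Rational(64, 7)) = 8)
Mul(Mul(s, Add(-30, -42)), Pow(Function('k')(24, Add(50, Mul(-1, Function('x')(Function('G')(6))))), -1)) = Mul(Mul(8, Add(-30, -42)), Pow(24, -1)) = Mul(Mul(8, -72), Rational(1, 24)) = Mul(-576, Rational(1, 24)) = -24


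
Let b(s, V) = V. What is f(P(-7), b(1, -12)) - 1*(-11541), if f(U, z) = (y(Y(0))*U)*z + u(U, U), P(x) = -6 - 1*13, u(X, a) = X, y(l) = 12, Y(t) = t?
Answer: 14258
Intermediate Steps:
P(x) = -19 (P(x) = -6 - 13 = -19)
f(U, z) = U + 12*U*z (f(U, z) = (12*U)*z + U = 12*U*z + U = U + 12*U*z)
f(P(-7), b(1, -12)) - 1*(-11541) = -19*(1 + 12*(-12)) - 1*(-11541) = -19*(1 - 144) + 11541 = -19*(-143) + 11541 = 2717 + 11541 = 14258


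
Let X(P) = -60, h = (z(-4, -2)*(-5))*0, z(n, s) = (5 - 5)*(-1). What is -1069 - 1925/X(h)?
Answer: -12443/12 ≈ -1036.9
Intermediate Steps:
z(n, s) = 0 (z(n, s) = 0*(-1) = 0)
h = 0 (h = (0*(-5))*0 = 0*0 = 0)
-1069 - 1925/X(h) = -1069 - 1925/(-60) = -1069 - 1925*(-1)/60 = -1069 - 1*(-385/12) = -1069 + 385/12 = -12443/12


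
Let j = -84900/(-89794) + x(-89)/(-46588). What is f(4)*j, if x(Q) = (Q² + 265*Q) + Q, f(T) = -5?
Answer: -706558695/110087444 ≈ -6.4182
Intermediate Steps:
x(Q) = Q² + 266*Q
j = 141311739/110087444 (j = -84900/(-89794) - 89*(266 - 89)/(-46588) = -84900*(-1/89794) - 89*177*(-1/46588) = 42450/44897 - 15753*(-1/46588) = 42450/44897 + 15753/46588 = 141311739/110087444 ≈ 1.2836)
f(4)*j = -5*141311739/110087444 = -706558695/110087444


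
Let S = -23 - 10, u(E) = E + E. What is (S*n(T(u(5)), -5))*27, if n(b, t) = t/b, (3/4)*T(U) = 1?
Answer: 13365/4 ≈ 3341.3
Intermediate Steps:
u(E) = 2*E
T(U) = 4/3 (T(U) = (4/3)*1 = 4/3)
S = -33
(S*n(T(u(5)), -5))*27 = -(-165)/4/3*27 = -(-165)*3/4*27 = -33*(-15/4)*27 = (495/4)*27 = 13365/4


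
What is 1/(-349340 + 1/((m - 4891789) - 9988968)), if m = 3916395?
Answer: -10964362/3830290221081 ≈ -2.8625e-6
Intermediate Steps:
1/(-349340 + 1/((m - 4891789) - 9988968)) = 1/(-349340 + 1/((3916395 - 4891789) - 9988968)) = 1/(-349340 + 1/(-975394 - 9988968)) = 1/(-349340 + 1/(-10964362)) = 1/(-349340 - 1/10964362) = 1/(-3830290221081/10964362) = -10964362/3830290221081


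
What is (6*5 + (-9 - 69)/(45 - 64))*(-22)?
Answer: -14256/19 ≈ -750.32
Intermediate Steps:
(6*5 + (-9 - 69)/(45 - 64))*(-22) = (30 - 78/(-19))*(-22) = (30 - 78*(-1/19))*(-22) = (30 + 78/19)*(-22) = (648/19)*(-22) = -14256/19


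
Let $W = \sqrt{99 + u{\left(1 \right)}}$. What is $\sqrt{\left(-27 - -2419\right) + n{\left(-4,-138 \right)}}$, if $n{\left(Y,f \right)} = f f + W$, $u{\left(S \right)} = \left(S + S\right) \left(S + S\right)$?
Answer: $\sqrt{21436 + \sqrt{103}} \approx 146.45$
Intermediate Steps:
$u{\left(S \right)} = 4 S^{2}$ ($u{\left(S \right)} = 2 S 2 S = 4 S^{2}$)
$W = \sqrt{103}$ ($W = \sqrt{99 + 4 \cdot 1^{2}} = \sqrt{99 + 4 \cdot 1} = \sqrt{99 + 4} = \sqrt{103} \approx 10.149$)
$n{\left(Y,f \right)} = \sqrt{103} + f^{2}$ ($n{\left(Y,f \right)} = f f + \sqrt{103} = f^{2} + \sqrt{103} = \sqrt{103} + f^{2}$)
$\sqrt{\left(-27 - -2419\right) + n{\left(-4,-138 \right)}} = \sqrt{\left(-27 - -2419\right) + \left(\sqrt{103} + \left(-138\right)^{2}\right)} = \sqrt{\left(-27 + 2419\right) + \left(\sqrt{103} + 19044\right)} = \sqrt{2392 + \left(19044 + \sqrt{103}\right)} = \sqrt{21436 + \sqrt{103}}$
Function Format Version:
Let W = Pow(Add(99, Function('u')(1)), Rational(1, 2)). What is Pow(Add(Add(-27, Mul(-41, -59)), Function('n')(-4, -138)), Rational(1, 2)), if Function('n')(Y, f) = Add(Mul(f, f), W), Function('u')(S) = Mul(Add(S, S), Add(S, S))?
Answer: Pow(Add(21436, Pow(103, Rational(1, 2))), Rational(1, 2)) ≈ 146.45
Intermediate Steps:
Function('u')(S) = Mul(4, Pow(S, 2)) (Function('u')(S) = Mul(Mul(2, S), Mul(2, S)) = Mul(4, Pow(S, 2)))
W = Pow(103, Rational(1, 2)) (W = Pow(Add(99, Mul(4, Pow(1, 2))), Rational(1, 2)) = Pow(Add(99, Mul(4, 1)), Rational(1, 2)) = Pow(Add(99, 4), Rational(1, 2)) = Pow(103, Rational(1, 2)) ≈ 10.149)
Function('n')(Y, f) = Add(Pow(103, Rational(1, 2)), Pow(f, 2)) (Function('n')(Y, f) = Add(Mul(f, f), Pow(103, Rational(1, 2))) = Add(Pow(f, 2), Pow(103, Rational(1, 2))) = Add(Pow(103, Rational(1, 2)), Pow(f, 2)))
Pow(Add(Add(-27, Mul(-41, -59)), Function('n')(-4, -138)), Rational(1, 2)) = Pow(Add(Add(-27, Mul(-41, -59)), Add(Pow(103, Rational(1, 2)), Pow(-138, 2))), Rational(1, 2)) = Pow(Add(Add(-27, 2419), Add(Pow(103, Rational(1, 2)), 19044)), Rational(1, 2)) = Pow(Add(2392, Add(19044, Pow(103, Rational(1, 2)))), Rational(1, 2)) = Pow(Add(21436, Pow(103, Rational(1, 2))), Rational(1, 2))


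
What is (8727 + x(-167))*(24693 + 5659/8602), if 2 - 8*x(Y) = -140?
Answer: 7430058863255/34408 ≈ 2.1594e+8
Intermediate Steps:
x(Y) = 71/4 (x(Y) = ¼ - ⅛*(-140) = ¼ + 35/2 = 71/4)
(8727 + x(-167))*(24693 + 5659/8602) = (8727 + 71/4)*(24693 + 5659/8602) = 34979*(24693 + 5659*(1/8602))/4 = 34979*(24693 + 5659/8602)/4 = (34979/4)*(212414845/8602) = 7430058863255/34408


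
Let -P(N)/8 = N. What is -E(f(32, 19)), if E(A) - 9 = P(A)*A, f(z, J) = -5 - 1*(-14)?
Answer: 639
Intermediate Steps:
P(N) = -8*N
f(z, J) = 9 (f(z, J) = -5 + 14 = 9)
E(A) = 9 - 8*A² (E(A) = 9 + (-8*A)*A = 9 - 8*A²)
-E(f(32, 19)) = -(9 - 8*9²) = -(9 - 8*81) = -(9 - 648) = -1*(-639) = 639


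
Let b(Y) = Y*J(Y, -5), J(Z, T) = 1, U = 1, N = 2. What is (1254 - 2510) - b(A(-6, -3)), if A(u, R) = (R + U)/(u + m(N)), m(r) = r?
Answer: -2513/2 ≈ -1256.5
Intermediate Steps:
A(u, R) = (1 + R)/(2 + u) (A(u, R) = (R + 1)/(u + 2) = (1 + R)/(2 + u))
b(Y) = Y (b(Y) = Y*1 = Y)
(1254 - 2510) - b(A(-6, -3)) = (1254 - 2510) - (1 - 3)/(2 - 6) = -1256 - (-2)/(-4) = -1256 - (-1)*(-2)/4 = -1256 - 1*½ = -1256 - ½ = -2513/2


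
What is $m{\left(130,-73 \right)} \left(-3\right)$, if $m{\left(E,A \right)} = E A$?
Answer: $28470$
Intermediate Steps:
$m{\left(E,A \right)} = A E$
$m{\left(130,-73 \right)} \left(-3\right) = \left(-73\right) 130 \left(-3\right) = \left(-9490\right) \left(-3\right) = 28470$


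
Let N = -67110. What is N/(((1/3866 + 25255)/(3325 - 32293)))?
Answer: 2505222742560/32545277 ≈ 76977.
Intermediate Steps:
N/(((1/3866 + 25255)/(3325 - 32293))) = -67110*(3325 - 32293)/(1/3866 + 25255) = -67110*(-28968/(1/3866 + 25255)) = -67110/((97635831/3866)*(-1/28968)) = -67110/(-32545277/37330096) = -67110*(-37330096/32545277) = 2505222742560/32545277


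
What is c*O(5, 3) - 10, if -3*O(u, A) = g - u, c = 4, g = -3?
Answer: ⅔ ≈ 0.66667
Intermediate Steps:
O(u, A) = 1 + u/3 (O(u, A) = -(-3 - u)/3 = 1 + u/3)
c*O(5, 3) - 10 = 4*(1 + (⅓)*5) - 10 = 4*(1 + 5/3) - 10 = 4*(8/3) - 10 = 32/3 - 10 = ⅔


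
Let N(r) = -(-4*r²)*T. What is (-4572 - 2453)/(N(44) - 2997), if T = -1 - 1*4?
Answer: 7025/41717 ≈ 0.16840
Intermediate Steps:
T = -5 (T = -1 - 4 = -5)
N(r) = -20*r² (N(r) = -(-4*r²)*(-5) = -20*r²)
(-4572 - 2453)/(N(44) - 2997) = (-4572 - 2453)/(-20*44² - 2997) = -7025/(-20*1936 - 2997) = -7025/(-38720 - 2997) = -7025/(-41717) = -7025*(-1/41717) = 7025/41717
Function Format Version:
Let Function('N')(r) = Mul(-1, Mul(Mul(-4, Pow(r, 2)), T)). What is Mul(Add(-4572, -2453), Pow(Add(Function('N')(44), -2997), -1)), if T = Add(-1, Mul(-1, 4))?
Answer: Rational(7025, 41717) ≈ 0.16840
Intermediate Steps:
T = -5 (T = Add(-1, -4) = -5)
Function('N')(r) = Mul(-20, Pow(r, 2)) (Function('N')(r) = Mul(-1, Mul(Mul(-4, Pow(r, 2)), -5)) = Mul(-1, Mul(20, Pow(r, 2))) = Mul(-20, Pow(r, 2)))
Mul(Add(-4572, -2453), Pow(Add(Function('N')(44), -2997), -1)) = Mul(Add(-4572, -2453), Pow(Add(Mul(-20, Pow(44, 2)), -2997), -1)) = Mul(-7025, Pow(Add(Mul(-20, 1936), -2997), -1)) = Mul(-7025, Pow(Add(-38720, -2997), -1)) = Mul(-7025, Pow(-41717, -1)) = Mul(-7025, Rational(-1, 41717)) = Rational(7025, 41717)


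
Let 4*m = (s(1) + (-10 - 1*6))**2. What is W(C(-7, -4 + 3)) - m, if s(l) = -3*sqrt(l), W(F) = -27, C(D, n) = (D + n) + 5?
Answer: -469/4 ≈ -117.25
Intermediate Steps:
C(D, n) = 5 + D + n
m = 361/4 (m = (-3*sqrt(1) + (-10 - 1*6))**2/4 = (-3*1 + (-10 - 6))**2/4 = (-3 - 16)**2/4 = (1/4)*(-19)**2 = (1/4)*361 = 361/4 ≈ 90.250)
W(C(-7, -4 + 3)) - m = -27 - 1*361/4 = -27 - 361/4 = -469/4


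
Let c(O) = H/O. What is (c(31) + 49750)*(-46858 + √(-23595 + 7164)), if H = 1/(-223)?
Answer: -16115485314642/6913 + 343921749*I*√16431/6913 ≈ -2.3312e+9 + 6.3771e+6*I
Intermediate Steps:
H = -1/223 ≈ -0.0044843
c(O) = -1/(223*O)
(c(31) + 49750)*(-46858 + √(-23595 + 7164)) = (-1/223/31 + 49750)*(-46858 + √(-23595 + 7164)) = (-1/223*1/31 + 49750)*(-46858 + √(-16431)) = (-1/6913 + 49750)*(-46858 + I*√16431) = 343921749*(-46858 + I*√16431)/6913 = -16115485314642/6913 + 343921749*I*√16431/6913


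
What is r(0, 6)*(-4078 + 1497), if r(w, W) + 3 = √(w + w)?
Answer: 7743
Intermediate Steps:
r(w, W) = -3 + √2*√w (r(w, W) = -3 + √(w + w) = -3 + √(2*w) = -3 + √2*√w)
r(0, 6)*(-4078 + 1497) = (-3 + √2*√0)*(-4078 + 1497) = (-3 + √2*0)*(-2581) = (-3 + 0)*(-2581) = -3*(-2581) = 7743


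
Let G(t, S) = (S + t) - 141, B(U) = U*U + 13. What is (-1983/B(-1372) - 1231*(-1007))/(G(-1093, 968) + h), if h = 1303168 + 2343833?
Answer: 2333451319966/6864603023795 ≈ 0.33993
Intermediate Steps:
B(U) = 13 + U² (B(U) = U² + 13 = 13 + U²)
G(t, S) = -141 + S + t
h = 3647001
(-1983/B(-1372) - 1231*(-1007))/(G(-1093, 968) + h) = (-1983/(13 + (-1372)²) - 1231*(-1007))/((-141 + 968 - 1093) + 3647001) = (-1983/(13 + 1882384) + 1239617)/(-266 + 3647001) = (-1983/1882397 + 1239617)/3646735 = (-1983*1/1882397 + 1239617)*(1/3646735) = (-1983/1882397 + 1239617)*(1/3646735) = (2333451319966/1882397)*(1/3646735) = 2333451319966/6864603023795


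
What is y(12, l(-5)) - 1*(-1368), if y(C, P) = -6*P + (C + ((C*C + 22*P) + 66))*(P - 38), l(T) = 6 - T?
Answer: -11226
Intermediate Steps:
y(C, P) = -6*P + (-38 + P)*(66 + C + C² + 22*P) (y(C, P) = -6*P + (C + ((C² + 22*P) + 66))*(-38 + P) = -6*P + (C + (66 + C² + 22*P))*(-38 + P) = -6*P + (66 + C + C² + 22*P)*(-38 + P) = -6*P + (-38 + P)*(66 + C + C² + 22*P))
y(12, l(-5)) - 1*(-1368) = (-2508 - 776*(6 - 1*(-5)) - 38*12 - 38*12² + 22*(6 - 1*(-5))² + 12*(6 - 1*(-5)) + (6 - 1*(-5))*12²) - 1*(-1368) = (-2508 - 776*(6 + 5) - 456 - 38*144 + 22*(6 + 5)² + 12*(6 + 5) + (6 + 5)*144) + 1368 = (-2508 - 776*11 - 456 - 5472 + 22*11² + 12*11 + 11*144) + 1368 = (-2508 - 8536 - 456 - 5472 + 22*121 + 132 + 1584) + 1368 = (-2508 - 8536 - 456 - 5472 + 2662 + 132 + 1584) + 1368 = -12594 + 1368 = -11226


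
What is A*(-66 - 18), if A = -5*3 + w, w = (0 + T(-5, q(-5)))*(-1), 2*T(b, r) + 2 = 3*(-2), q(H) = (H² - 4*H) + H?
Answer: 924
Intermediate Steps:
q(H) = H² - 3*H
T(b, r) = -4 (T(b, r) = -1 + (3*(-2))/2 = -1 + (½)*(-6) = -1 - 3 = -4)
w = 4 (w = (0 - 4)*(-1) = -4*(-1) = 4)
A = -11 (A = -5*3 + 4 = -15 + 4 = -11)
A*(-66 - 18) = -11*(-66 - 18) = -11*(-84) = 924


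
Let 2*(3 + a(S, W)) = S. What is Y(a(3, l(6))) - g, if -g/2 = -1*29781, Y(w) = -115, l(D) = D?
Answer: -59677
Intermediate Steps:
a(S, W) = -3 + S/2
g = 59562 (g = -(-2)*29781 = -2*(-29781) = 59562)
Y(a(3, l(6))) - g = -115 - 1*59562 = -115 - 59562 = -59677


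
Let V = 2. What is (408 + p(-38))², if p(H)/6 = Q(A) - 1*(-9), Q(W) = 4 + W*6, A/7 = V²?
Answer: 2232036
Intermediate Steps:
A = 28 (A = 7*2² = 7*4 = 28)
Q(W) = 4 + 6*W
p(H) = 1086 (p(H) = 6*((4 + 6*28) - 1*(-9)) = 6*((4 + 168) + 9) = 6*(172 + 9) = 6*181 = 1086)
(408 + p(-38))² = (408 + 1086)² = 1494² = 2232036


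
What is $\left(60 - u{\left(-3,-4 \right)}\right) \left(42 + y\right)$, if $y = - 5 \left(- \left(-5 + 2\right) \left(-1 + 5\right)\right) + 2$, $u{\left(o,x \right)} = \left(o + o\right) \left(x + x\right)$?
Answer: $-192$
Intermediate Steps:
$u{\left(o,x \right)} = 4 o x$ ($u{\left(o,x \right)} = 2 o 2 x = 4 o x$)
$y = -58$ ($y = - 5 \left(- \left(-3\right) 4\right) + 2 = - 5 \left(\left(-1\right) \left(-12\right)\right) + 2 = \left(-5\right) 12 + 2 = -60 + 2 = -58$)
$\left(60 - u{\left(-3,-4 \right)}\right) \left(42 + y\right) = \left(60 - 4 \left(-3\right) \left(-4\right)\right) \left(42 - 58\right) = \left(60 - 48\right) \left(-16\right) = 12 \left(-16\right) = -192$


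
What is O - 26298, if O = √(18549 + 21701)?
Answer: -26298 + 5*√1610 ≈ -26097.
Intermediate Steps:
O = 5*√1610 (O = √40250 = 5*√1610 ≈ 200.62)
O - 26298 = 5*√1610 - 26298 = -26298 + 5*√1610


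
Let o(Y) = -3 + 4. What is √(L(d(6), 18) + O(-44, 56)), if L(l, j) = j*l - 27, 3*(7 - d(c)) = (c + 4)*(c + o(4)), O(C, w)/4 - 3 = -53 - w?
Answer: I*√745 ≈ 27.295*I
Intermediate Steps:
O(C, w) = -200 - 4*w (O(C, w) = 12 + 4*(-53 - w) = 12 + (-212 - 4*w) = -200 - 4*w)
o(Y) = 1
d(c) = 7 - (1 + c)*(4 + c)/3 (d(c) = 7 - (c + 4)*(c + 1)/3 = 7 - (4 + c)*(1 + c)/3 = 7 - (1 + c)*(4 + c)/3)
L(l, j) = -27 + j*l
√(L(d(6), 18) + O(-44, 56)) = √((-27 + 18*(17/3 - 5/3*6 - ⅓*6²)) + (-200 - 4*56)) = √((-27 + 18*(17/3 - 10 - ⅓*36)) + (-200 - 224)) = √((-27 + 18*(17/3 - 10 - 12)) - 424) = √((-27 + 18*(-49/3)) - 424) = √((-27 - 294) - 424) = √(-321 - 424) = √(-745) = I*√745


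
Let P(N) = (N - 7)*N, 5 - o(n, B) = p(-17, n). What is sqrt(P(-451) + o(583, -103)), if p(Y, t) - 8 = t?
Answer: 2*sqrt(51493) ≈ 453.84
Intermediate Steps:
p(Y, t) = 8 + t
o(n, B) = -3 - n (o(n, B) = 5 - (8 + n) = 5 + (-8 - n) = -3 - n)
P(N) = N*(-7 + N) (P(N) = (-7 + N)*N = N*(-7 + N))
sqrt(P(-451) + o(583, -103)) = sqrt(-451*(-7 - 451) + (-3 - 1*583)) = sqrt(-451*(-458) + (-3 - 583)) = sqrt(206558 - 586) = sqrt(205972) = 2*sqrt(51493)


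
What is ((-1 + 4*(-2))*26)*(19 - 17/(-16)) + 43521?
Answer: 310611/8 ≈ 38826.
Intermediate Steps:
((-1 + 4*(-2))*26)*(19 - 17/(-16)) + 43521 = ((-1 - 8)*26)*(19 - 17*(-1/16)) + 43521 = (-9*26)*(19 + 17/16) + 43521 = -234*321/16 + 43521 = -37557/8 + 43521 = 310611/8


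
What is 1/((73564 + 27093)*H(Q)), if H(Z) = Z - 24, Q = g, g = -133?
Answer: -1/15803149 ≈ -6.3279e-8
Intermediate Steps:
Q = -133
H(Z) = -24 + Z
1/((73564 + 27093)*H(Q)) = 1/((73564 + 27093)*(-24 - 133)) = 1/(100657*(-157)) = (1/100657)*(-1/157) = -1/15803149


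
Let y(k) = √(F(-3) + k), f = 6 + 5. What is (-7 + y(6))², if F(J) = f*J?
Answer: 22 - 42*I*√3 ≈ 22.0 - 72.746*I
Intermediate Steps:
f = 11
F(J) = 11*J
y(k) = √(-33 + k) (y(k) = √(11*(-3) + k) = √(-33 + k))
(-7 + y(6))² = (-7 + √(-33 + 6))² = (-7 + √(-27))² = (-7 + 3*I*√3)²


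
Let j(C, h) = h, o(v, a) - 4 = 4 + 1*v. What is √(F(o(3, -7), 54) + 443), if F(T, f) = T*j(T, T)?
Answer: 2*√141 ≈ 23.749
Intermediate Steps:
o(v, a) = 8 + v (o(v, a) = 4 + (4 + 1*v) = 4 + (4 + v) = 8 + v)
F(T, f) = T² (F(T, f) = T*T = T²)
√(F(o(3, -7), 54) + 443) = √((8 + 3)² + 443) = √(11² + 443) = √(121 + 443) = √564 = 2*√141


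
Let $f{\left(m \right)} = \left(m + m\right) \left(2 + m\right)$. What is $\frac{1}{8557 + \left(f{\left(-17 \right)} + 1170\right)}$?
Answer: $\frac{1}{10237} \approx 9.7685 \cdot 10^{-5}$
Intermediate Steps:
$f{\left(m \right)} = 2 m \left(2 + m\right)$
$\frac{1}{8557 + \left(f{\left(-17 \right)} + 1170\right)} = \frac{1}{8557 + \left(2 \left(-17\right) \left(2 - 17\right) + 1170\right)} = \frac{1}{8557 + \left(2 \left(-17\right) \left(-15\right) + 1170\right)} = \frac{1}{8557 + \left(510 + 1170\right)} = \frac{1}{8557 + 1680} = \frac{1}{10237}$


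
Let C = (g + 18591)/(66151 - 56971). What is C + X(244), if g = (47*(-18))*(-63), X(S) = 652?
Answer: 2019083/3060 ≈ 659.83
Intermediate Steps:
g = 53298 (g = -846*(-63) = 53298)
C = 23963/3060 (C = (53298 + 18591)/(66151 - 56971) = 71889/9180 = 71889*(1/9180) = 23963/3060 ≈ 7.8310)
C + X(244) = 23963/3060 + 652 = 2019083/3060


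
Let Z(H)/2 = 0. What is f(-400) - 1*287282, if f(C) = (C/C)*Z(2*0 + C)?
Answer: -287282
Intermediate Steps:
Z(H) = 0 (Z(H) = 2*0 = 0)
f(C) = 0 (f(C) = (C/C)*0 = 1*0 = 0)
f(-400) - 1*287282 = 0 - 1*287282 = 0 - 287282 = -287282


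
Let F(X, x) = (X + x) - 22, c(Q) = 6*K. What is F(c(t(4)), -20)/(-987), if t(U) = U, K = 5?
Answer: 4/329 ≈ 0.012158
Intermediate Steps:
c(Q) = 30 (c(Q) = 6*5 = 30)
F(X, x) = -22 + X + x
F(c(t(4)), -20)/(-987) = (-22 + 30 - 20)/(-987) = -12*(-1/987) = 4/329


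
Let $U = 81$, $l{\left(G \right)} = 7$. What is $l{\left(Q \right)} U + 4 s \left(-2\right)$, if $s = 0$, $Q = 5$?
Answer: $567$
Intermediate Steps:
$l{\left(Q \right)} U + 4 s \left(-2\right) = 7 \cdot 81 + 4 \cdot 0 \left(-2\right) = 567 + 0 \left(-2\right) = 567 + 0 = 567$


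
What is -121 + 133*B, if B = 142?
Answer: 18765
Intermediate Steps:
-121 + 133*B = -121 + 133*142 = -121 + 18886 = 18765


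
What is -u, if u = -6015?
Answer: 6015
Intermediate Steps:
-u = -1*(-6015) = 6015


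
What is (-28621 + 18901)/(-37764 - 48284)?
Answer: 1215/10756 ≈ 0.11296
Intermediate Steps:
(-28621 + 18901)/(-37764 - 48284) = -9720/(-86048) = -9720*(-1/86048) = 1215/10756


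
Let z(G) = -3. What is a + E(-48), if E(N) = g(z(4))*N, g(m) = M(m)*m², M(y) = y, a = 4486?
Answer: 5782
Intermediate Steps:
g(m) = m³ (g(m) = m*m² = m³)
E(N) = -27*N (E(N) = (-3)³*N = -27*N)
a + E(-48) = 4486 - 27*(-48) = 4486 + 1296 = 5782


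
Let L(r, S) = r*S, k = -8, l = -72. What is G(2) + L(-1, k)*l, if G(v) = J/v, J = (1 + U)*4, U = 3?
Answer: -568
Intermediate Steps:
L(r, S) = S*r
J = 16 (J = (1 + 3)*4 = 4*4 = 16)
G(v) = 16/v
G(2) + L(-1, k)*l = 16/2 - 8*(-1)*(-72) = 16*(½) + 8*(-72) = 8 - 576 = -568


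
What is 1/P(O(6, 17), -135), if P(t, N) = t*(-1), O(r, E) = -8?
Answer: ⅛ ≈ 0.12500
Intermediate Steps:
P(t, N) = -t
1/P(O(6, 17), -135) = 1/(-1*(-8)) = 1/8 = ⅛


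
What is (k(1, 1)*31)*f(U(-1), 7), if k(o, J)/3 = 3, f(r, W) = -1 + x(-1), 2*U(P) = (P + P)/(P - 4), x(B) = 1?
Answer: 0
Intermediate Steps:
U(P) = P/(-4 + P) (U(P) = ((P + P)/(P - 4))/2 = ((2*P)/(-4 + P))/2 = (2*P/(-4 + P))/2 = P/(-4 + P))
f(r, W) = 0 (f(r, W) = -1 + 1 = 0)
k(o, J) = 9 (k(o, J) = 3*3 = 9)
(k(1, 1)*31)*f(U(-1), 7) = (9*31)*0 = 279*0 = 0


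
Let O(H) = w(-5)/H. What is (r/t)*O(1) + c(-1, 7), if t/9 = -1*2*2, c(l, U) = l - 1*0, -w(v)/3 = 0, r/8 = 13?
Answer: -1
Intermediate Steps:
r = 104 (r = 8*13 = 104)
w(v) = 0 (w(v) = -3*0 = 0)
O(H) = 0 (O(H) = 0/H = 0)
c(l, U) = l (c(l, U) = l + 0 = l)
t = -36 (t = 9*(-1*2*2) = 9*(-2*2) = 9*(-4) = -36)
(r/t)*O(1) + c(-1, 7) = (104/(-36))*0 - 1 = (104*(-1/36))*0 - 1 = -26/9*0 - 1 = 0 - 1 = -1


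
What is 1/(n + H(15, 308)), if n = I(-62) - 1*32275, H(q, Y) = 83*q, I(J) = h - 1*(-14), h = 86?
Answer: -1/30930 ≈ -3.2331e-5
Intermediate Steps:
I(J) = 100 (I(J) = 86 - 1*(-14) = 86 + 14 = 100)
n = -32175 (n = 100 - 1*32275 = 100 - 32275 = -32175)
1/(n + H(15, 308)) = 1/(-32175 + 83*15) = 1/(-32175 + 1245) = 1/(-30930) = -1/30930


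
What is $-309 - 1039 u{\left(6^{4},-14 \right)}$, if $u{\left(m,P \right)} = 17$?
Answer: $-17972$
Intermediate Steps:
$-309 - 1039 u{\left(6^{4},-14 \right)} = -309 - 17663 = -17972$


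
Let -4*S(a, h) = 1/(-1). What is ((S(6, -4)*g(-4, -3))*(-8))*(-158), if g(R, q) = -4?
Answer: -1264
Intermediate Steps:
S(a, h) = 1/4 (S(a, h) = -1/4/(-1) = -1/4*(-1) = 1/4)
((S(6, -4)*g(-4, -3))*(-8))*(-158) = (((1/4)*(-4))*(-8))*(-158) = -1*(-8)*(-158) = 8*(-158) = -1264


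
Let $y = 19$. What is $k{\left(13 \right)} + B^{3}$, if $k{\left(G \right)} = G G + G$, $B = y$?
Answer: $7041$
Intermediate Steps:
$B = 19$
$k{\left(G \right)} = G + G^{2}$ ($k{\left(G \right)} = G^{2} + G = G + G^{2}$)
$k{\left(13 \right)} + B^{3} = 13 \left(1 + 13\right) + 19^{3} = 13 \cdot 14 + 6859 = 182 + 6859 = 7041$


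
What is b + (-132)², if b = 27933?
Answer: 45357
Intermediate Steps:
b + (-132)² = 27933 + (-132)² = 27933 + 17424 = 45357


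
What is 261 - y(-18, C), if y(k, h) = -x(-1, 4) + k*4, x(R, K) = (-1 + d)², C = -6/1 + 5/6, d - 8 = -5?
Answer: 337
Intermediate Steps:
d = 3 (d = 8 - 5 = 3)
C = -31/6 (C = -6*1 + 5*(⅙) = -6 + ⅚ = -31/6 ≈ -5.1667)
x(R, K) = 4 (x(R, K) = (-1 + 3)² = 2² = 4)
y(k, h) = -4 + 4*k (y(k, h) = -1*4 + k*4 = -4 + 4*k)
261 - y(-18, C) = 261 - (-4 + 4*(-18)) = 261 - (-4 - 72) = 261 - 1*(-76) = 261 + 76 = 337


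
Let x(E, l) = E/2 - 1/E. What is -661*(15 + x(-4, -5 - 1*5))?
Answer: -35033/4 ≈ -8758.3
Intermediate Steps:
x(E, l) = E/2 - 1/E (x(E, l) = E*(½) - 1/E = E/2 - 1/E)
-661*(15 + x(-4, -5 - 1*5)) = -661*(15 + ((½)*(-4) - 1/(-4))) = -661*(15 + (-2 - 1*(-¼))) = -661*(15 + (-2 + ¼)) = -661*(15 - 7/4) = -661*53/4 = -35033/4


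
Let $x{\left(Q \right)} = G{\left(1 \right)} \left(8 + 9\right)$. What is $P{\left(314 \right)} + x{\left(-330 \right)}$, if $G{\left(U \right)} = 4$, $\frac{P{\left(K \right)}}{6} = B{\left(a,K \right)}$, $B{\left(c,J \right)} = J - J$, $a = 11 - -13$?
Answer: $68$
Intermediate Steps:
$a = 24$ ($a = 11 + 13 = 24$)
$B{\left(c,J \right)} = 0$
$P{\left(K \right)} = 0$ ($P{\left(K \right)} = 6 \cdot 0 = 0$)
$x{\left(Q \right)} = 68$ ($x{\left(Q \right)} = 4 \left(8 + 9\right) = 4 \cdot 17 = 68$)
$P{\left(314 \right)} + x{\left(-330 \right)} = 0 + 68 = 68$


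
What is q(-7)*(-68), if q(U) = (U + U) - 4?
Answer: 1224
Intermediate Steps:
q(U) = -4 + 2*U (q(U) = 2*U - 4 = -4 + 2*U)
q(-7)*(-68) = (-4 + 2*(-7))*(-68) = (-4 - 14)*(-68) = -18*(-68) = 1224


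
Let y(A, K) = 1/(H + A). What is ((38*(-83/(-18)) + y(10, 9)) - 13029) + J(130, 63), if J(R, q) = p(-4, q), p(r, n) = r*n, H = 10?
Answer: -2359031/180 ≈ -13106.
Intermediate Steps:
p(r, n) = n*r
y(A, K) = 1/(10 + A)
J(R, q) = -4*q (J(R, q) = q*(-4) = -4*q)
((38*(-83/(-18)) + y(10, 9)) - 13029) + J(130, 63) = ((38*(-83/(-18)) + 1/(10 + 10)) - 13029) - 4*63 = ((38*(-83*(-1/18)) + 1/20) - 13029) - 252 = ((38*(83/18) + 1/20) - 13029) - 252 = ((1577/9 + 1/20) - 13029) - 252 = (31549/180 - 13029) - 252 = -2313671/180 - 252 = -2359031/180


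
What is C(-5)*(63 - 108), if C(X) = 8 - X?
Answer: -585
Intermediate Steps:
C(-5)*(63 - 108) = (8 - 1*(-5))*(63 - 108) = (8 + 5)*(-45) = 13*(-45) = -585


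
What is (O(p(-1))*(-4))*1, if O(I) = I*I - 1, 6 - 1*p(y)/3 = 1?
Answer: -896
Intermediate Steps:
p(y) = 15 (p(y) = 18 - 3*1 = 18 - 3 = 15)
O(I) = -1 + I² (O(I) = I² - 1 = -1 + I²)
(O(p(-1))*(-4))*1 = ((-1 + 15²)*(-4))*1 = ((-1 + 225)*(-4))*1 = (224*(-4))*1 = -896*1 = -896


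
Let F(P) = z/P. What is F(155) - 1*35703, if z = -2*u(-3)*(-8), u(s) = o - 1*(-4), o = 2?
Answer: -5533869/155 ≈ -35702.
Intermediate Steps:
u(s) = 6 (u(s) = 2 - 1*(-4) = 2 + 4 = 6)
z = 96 (z = -2*6*(-8) = -12*(-8) = 96)
F(P) = 96/P
F(155) - 1*35703 = 96/155 - 1*35703 = 96*(1/155) - 35703 = 96/155 - 35703 = -5533869/155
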